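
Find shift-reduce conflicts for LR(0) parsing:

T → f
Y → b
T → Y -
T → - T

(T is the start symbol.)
No shift-reduce conflicts

Augment with T' → T and build the canonical LR(0) collection (I0 = CLOSURE({[T' → . T]}), then GOTO on every symbol after a dot until no new states appear). It has 8 states:
  I0: { [T → . - T], [T → . Y -], [T → . f], [T' → . T], [Y → . b] }  — shift
  I1: { [T → - . T], [T → . - T], [T → . Y -], [T → . f], [Y → . b] }  — shift
  I2: { [T' → T .] }  — accept
  I3: { [T → Y . -] }  — shift
  I4: { [Y → b .] }  — reduce
  I5: { [T → f .] }  — reduce
  I6: { [T → Y - .] }  — reduce
  I7: { [T → - T .] }  — reduce

No state contains both a complete item and a shift item.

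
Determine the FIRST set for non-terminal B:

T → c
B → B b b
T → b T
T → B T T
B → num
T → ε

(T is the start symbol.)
{ 'num' }

To compute FIRST(B), examine every production with B on the left-hand side, reading each right-hand side left to right until a non-nullable symbol is reached.

From B → B b b:
  - B is the symbol being defined: contributes nothing new
    B is not nullable, so stop
From B → num:
  - num is a terminal: add 'num' and stop

Collecting: FIRST(B) = { 'num' }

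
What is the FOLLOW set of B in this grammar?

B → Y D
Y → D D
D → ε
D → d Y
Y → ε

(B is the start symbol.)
{ $ }

To compute FOLLOW(B), find every occurrence of B on a right-hand side N → α B β: add FIRST(β) \ {ε}, and if β is empty or nullable also add FOLLOW(N). Iterate to a fixed point.

B is the start symbol, so $ ∈ FOLLOW(B).
B does not occur on any right-hand side.

Taking the union: FOLLOW(B) = { $ }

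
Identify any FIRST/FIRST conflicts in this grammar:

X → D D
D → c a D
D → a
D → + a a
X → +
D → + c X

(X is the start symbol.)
Yes. X → D D / X → '+' on { '+' }; D → '+' a a / D → '+' c X on { '+' }

FIRST sets of the non-terminals at (or reachable through a nullable prefix from) the front of some alternative:
  FIRST(D) = { '+', 'a', 'c' }

Productions for X:
  X → D D: FIRST = { '+', 'a', 'c' }
  X → +: FIRST = { '+' }
Productions for D:
  D → c a D: FIRST = { 'c' }
  D → a: FIRST = { 'a' }
  D → + a a: FIRST = { '+' }
  D → + c X: FIRST = { '+' }

Conflict for X: X → D D and X → +
  Overlap: { '+' }
Conflict for D: D → + a a and D → + c X
  Overlap: { '+' }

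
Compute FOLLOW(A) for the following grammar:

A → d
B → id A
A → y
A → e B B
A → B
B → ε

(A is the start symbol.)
To compute FOLLOW(A), find every occurrence of A on a right-hand side N → α A β: add FIRST(β) \ {ε}, and if β is empty or nullable also add FOLLOW(N). Iterate to a fixed point.

A is the start symbol, so $ ∈ FOLLOW(A).
In B → id A: A is at the end, add FOLLOW(B)

The FOLLOW sets referred to above (computed the same way, to a fixed point):
  FOLLOW(B) = { $, 'id' }

Taking the union: FOLLOW(A) = { $, 'id' }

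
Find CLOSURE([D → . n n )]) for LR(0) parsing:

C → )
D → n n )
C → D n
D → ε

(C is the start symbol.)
Start with: [D → . n n )]
The dot precedes the terminal n, so nothing is added.

CLOSURE = { [D → . n n )] }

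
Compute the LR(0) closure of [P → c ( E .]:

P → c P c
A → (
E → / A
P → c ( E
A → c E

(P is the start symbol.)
To compute CLOSURE, for each item [A → α.Bβ] where B is a non-terminal, add [B → .γ] for all productions B → γ; repeat for the newly added items until nothing changes.

Start with: [P → c ( E .]
The dot is at the end, so nothing is added.

CLOSURE = { [P → c ( E .] }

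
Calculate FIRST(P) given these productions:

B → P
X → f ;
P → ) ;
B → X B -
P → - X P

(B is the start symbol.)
{ ')', '-' }

From P → ) ;:
  - ')' is a terminal: add ')' and stop
From P → - X P:
  - '-' is a terminal: add '-' and stop

Collecting: FIRST(P) = { ')', '-' }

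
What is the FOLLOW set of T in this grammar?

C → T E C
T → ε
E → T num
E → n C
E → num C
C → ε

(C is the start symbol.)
{ 'n', 'num' }

To compute FOLLOW(T), find every occurrence of T on a right-hand side N → α T β: add FIRST(β) \ {ε}, and if β is empty or nullable also add FOLLOW(N). Iterate to a fixed point.

In C → T E C: T is followed by E C, add FIRST(E C) \ {ε} = { 'n', 'num' }
In E → T num: T is followed by num, add FIRST(num) \ {ε} = { 'num' }

Taking the union: FOLLOW(T) = { 'n', 'num' }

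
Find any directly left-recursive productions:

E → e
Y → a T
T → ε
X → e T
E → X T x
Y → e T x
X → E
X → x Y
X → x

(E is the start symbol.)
No direct left recursion

Direct left recursion occurs when N → N α for some non-terminal N (the right-hand side begins with the left-hand side itself).

E → e: starts with e
Y → a T: starts with a
T → ε: starts with ε
X → e T: starts with e
E → X T x: starts with X
Y → e T x: starts with e
X → E: starts with E
X → x Y: starts with x
X → x: starts with x

No direct left recursion found.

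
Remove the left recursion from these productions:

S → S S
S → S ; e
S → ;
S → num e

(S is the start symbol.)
S is directly left-recursive. The standard transformation for
  A → A α₁ | ... | A α_m | β₁ | ... | β_n
is
  A  → β₁ A' | ... | β_n A'
  A' → α₁ A' | ... | α_m A' | ε

S → ; becomes S → ; S'
S → num e becomes S → num e S'
S → S S becomes S' → S S'
S → S ; e becomes S' → ; e S'
Add S' → ε

Resulting grammar:
S → ; S'
S → num e S'
S' → S S'
S' → ; e S'
S' → ε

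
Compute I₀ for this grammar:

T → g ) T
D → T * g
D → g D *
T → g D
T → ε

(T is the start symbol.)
{ [T → . g ) T], [T → . g D], [T → .], [T' → . T] }

First, augment the grammar with T' → T
I₀ = CLOSURE({ [T' → . T] }):
  [T' → . T] has the dot before T: add [T → . g ) T], [T → . g D], [T → .]
No further items can be added.

I₀ = { [T → . g ) T], [T → . g D], [T → .], [T' → . T] }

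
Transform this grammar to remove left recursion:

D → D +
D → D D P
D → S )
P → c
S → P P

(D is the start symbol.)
D → S ) D'
D' → + D'
D' → D P D'
D' → ε
P → c
S → P P

D is directly left-recursive. The standard transformation for
  A → A α₁ | ... | A α_m | β₁ | ... | β_n
is
  A  → β₁ A' | ... | β_n A'
  A' → α₁ A' | ... | α_m A' | ε

D → S ) becomes D → S ) D'
D → D + becomes D' → + D'
D → D D P becomes D' → D P D'
Add D' → ε

Productions for other non-terminals are unchanged:
  P → c
  S → P P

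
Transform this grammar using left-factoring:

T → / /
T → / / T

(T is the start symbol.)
Left-factoring transforms A → αβ₁ | αβ₂ into A → αA' and A' → β₁ | β₂
(α is the longest common prefix among the alternatives). Repeat until
no nonterminal has two alternatives with a common prefix.

Round 1: T has alternatives sharing prefix '/ /'. Introduce T': T → / / T'
  Add: T' → ε
  Add: T' → T

No remaining common prefixes — done.

Resulting grammar:
T → / / T'
T' → ε
T' → T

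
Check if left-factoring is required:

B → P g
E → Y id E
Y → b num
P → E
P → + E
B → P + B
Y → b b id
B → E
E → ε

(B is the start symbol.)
Yes, B has productions with common prefix 'P'; Y has productions with common prefix 'b'

Left-factoring is needed when two productions for the same non-terminal
share a common prefix on the right-hand side.

Productions for B:
  B → P g
  B → P + B
  B → E
Productions for E:
  E → Y id E
  E → ε
Productions for Y:
  Y → b num
  Y → b b id
Productions for P:
  P → E
  P → + E

Found common prefix 'P' in productions for B
Found common prefix 'b' in productions for Y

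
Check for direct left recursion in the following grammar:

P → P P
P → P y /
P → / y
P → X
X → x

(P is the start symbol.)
Direct left recursion occurs when N → N α for some non-terminal N (the right-hand side begins with the left-hand side itself).

P → P P: LEFT RECURSIVE (starts with P)
P → P y /: LEFT RECURSIVE (starts with P)
P → / y: starts with '/'
P → X: starts with X
X → x: starts with x

The grammar has direct left recursion on: P.

Answer: Yes, P is left-recursive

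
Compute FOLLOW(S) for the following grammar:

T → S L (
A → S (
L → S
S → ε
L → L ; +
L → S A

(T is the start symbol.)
To compute FOLLOW(S), find every occurrence of S on a right-hand side N → α S β: add FIRST(β) \ {ε}, and if β is empty or nullable also add FOLLOW(N). Iterate to a fixed point.

In T → S L (: S is followed by L '(', add FIRST(L '(') \ {ε} = { '(', ';' }
In A → S (: S is followed by '(', add FIRST('(') \ {ε} = { '(' }
In L → S: S is at the end, add FOLLOW(L)
In L → S A: S is followed by A, add FIRST(A) \ {ε} = { '(' }

The FOLLOW sets referred to above (computed the same way, to a fixed point):
  FOLLOW(L) = { '(', ';' }

Taking the union: FOLLOW(S) = { '(', ';' }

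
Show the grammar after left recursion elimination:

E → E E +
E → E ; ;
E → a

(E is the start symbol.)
E → a E'
E' → E + E'
E' → ; ; E'
E' → ε

E is directly left-recursive. The standard transformation for
  A → A α₁ | ... | A α_m | β₁ | ... | β_n
is
  A  → β₁ A' | ... | β_n A'
  A' → α₁ A' | ... | α_m A' | ε

E → a becomes E → a E'
E → E E + becomes E' → E + E'
E → E ; ; becomes E' → ; ; E'
Add E' → ε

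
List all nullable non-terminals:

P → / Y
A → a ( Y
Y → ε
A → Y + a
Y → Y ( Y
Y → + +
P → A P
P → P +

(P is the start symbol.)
A non-terminal is nullable if it can derive ε (the empty string): either it has an ε-production, or it has a production whose right-hand side consists entirely of nullable non-terminals.

ε-productions: Y → ε
So Y is immediately nullable.
No further non-terminal can be added: every production for the remaining non-terminals contains a terminal or a non-nullable non-terminal.
Nullable = { 'Y' }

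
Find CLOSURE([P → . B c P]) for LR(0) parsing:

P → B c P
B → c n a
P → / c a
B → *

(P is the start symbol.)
{ [B → . *], [B → . c n a], [P → . B c P] }

Start with: [P → . B c P]
  [P → . B c P] has the dot before B: add [B → . c n a], [B → . *]
No further items can be added.

CLOSURE = { [B → . *], [B → . c n a], [P → . B c P] }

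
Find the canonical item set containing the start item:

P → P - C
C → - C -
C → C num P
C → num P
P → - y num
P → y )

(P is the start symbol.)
{ [P → . - y num], [P → . P - C], [P → . y )], [P' → . P] }

First, augment the grammar with P' → P
I₀ = CLOSURE({ [P' → . P] }):
  [P' → . P] has the dot before P: add [P → . P - C], [P → . - y num], [P → . y )]
No further items can be added.

I₀ = { [P → . - y num], [P → . P - C], [P → . y )], [P' → . P] }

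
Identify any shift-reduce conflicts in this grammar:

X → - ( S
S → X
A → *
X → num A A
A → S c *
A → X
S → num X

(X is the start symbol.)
Augment with X' → X and build the canonical LR(0) collection (I0 = CLOSURE({[X' → . X]}), then GOTO on every symbol after a dot until no new states appear). It has 16 states:
  I0: { [X → . - ( S], [X → . num A A], [X' → . X] }  — shift
  I1: { [X → - . ( S] }  — shift
  I2: { [X' → X .] }  — accept
  I3: { [A → . *], [A → . S c *], [A → . X], [S → . X], [S → . num X], [X → . - ( S], [X → . num A A], [X → num . A A] }  — shift
  I4: { [A → * .] }  — reduce
  I5: { [A → . *], [A → . S c *], [A → . X], [S → . X], [S → . num X], [X → . - ( S], [X → . num A A], [X → num A . A] }  — shift
  I6: { [A → S . c *] }  — shift
  I7: { [A → X .], [S → X .] }  — 2 reduces
  I8: { [A → . *], [A → . S c *], [A → . X], [S → . X], [S → . num X], [S → num . X], [X → . - ( S], [X → . num A A], [X → num . A A] }  — shift
  I9: { [A → X .], [S → X .], [S → num X .] }  — 3 reduces
  I10: { [A → S c . *] }  — shift
  I11: { [A → S c * .] }  — reduce
  I12: { [X → num A A .] }  — reduce
  I13: { [S → . X], [S → . num X], [X → - ( . S], [X → . - ( S], [X → . num A A] }  — shift
  I14: { [X → - ( S .] }  — reduce
  I15: { [S → X .] }  — reduce

No state contains both a complete item and a shift item.

Answer: No shift-reduce conflicts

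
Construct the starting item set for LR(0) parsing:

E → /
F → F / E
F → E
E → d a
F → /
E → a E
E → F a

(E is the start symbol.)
{ [E → . /], [E → . F a], [E → . a E], [E → . d a], [E' → . E], [F → . /], [F → . E], [F → . F / E] }

First, augment the grammar with E' → E
I₀ = CLOSURE({ [E' → . E] }):
  [E' → . E] has the dot before E: add [E → . /], [E → . d a], [E → . a E], [E → . F a]
  [E → . F a] has the dot before F: add [F → . F / E], [F → . E], [F → . /]
No further items can be added.

I₀ = { [E → . /], [E → . F a], [E → . a E], [E → . d a], [E' → . E], [F → . /], [F → . E], [F → . F / E] }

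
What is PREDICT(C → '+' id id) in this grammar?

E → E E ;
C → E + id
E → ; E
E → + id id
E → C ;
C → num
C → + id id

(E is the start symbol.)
PREDICT(C → '+' id id) = (FIRST(RHS) \ {ε}) ∪ (FOLLOW(C) if ε ∈ FIRST(RHS), i.e. RHS ⇒* ε)
FIRST('+' id id) = { '+' }
ε ∉ FIRST('+' id id), so FOLLOW(C) is not added.
PREDICT(C → '+' id id) = { '+' }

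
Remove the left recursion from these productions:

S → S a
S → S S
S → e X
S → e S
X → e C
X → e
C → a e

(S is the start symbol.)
S → e X S'
S → e S S'
S' → a S'
S' → S S'
S' → ε
X → e C
X → e
C → a e

S is directly left-recursive. The standard transformation for
  A → A α₁ | ... | A α_m | β₁ | ... | β_n
is
  A  → β₁ A' | ... | β_n A'
  A' → α₁ A' | ... | α_m A' | ε

S → e X becomes S → e X S'
S → e S becomes S → e S S'
S → S a becomes S' → a S'
S → S S becomes S' → S S'
Add S' → ε

Productions for other non-terminals are unchanged:
  X → e C
  X → e
  C → a e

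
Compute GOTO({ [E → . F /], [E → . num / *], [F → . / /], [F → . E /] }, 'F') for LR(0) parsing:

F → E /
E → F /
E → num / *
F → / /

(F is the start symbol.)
{ [E → F . /] }

GOTO(I, 'F') = CLOSURE({ [A → αX.β] : [A → α.Xβ] ∈ I, X = 'F' })

Items with dot before 'F', with the dot advanced:
  [E → . F /] → [E → F . /]
Closure adds nothing (no advanced item has the dot before a non-terminal).

GOTO = { [E → F . /] }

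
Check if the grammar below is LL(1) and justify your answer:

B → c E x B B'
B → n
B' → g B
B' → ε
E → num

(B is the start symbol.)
A grammar is LL(1) if for each non-terminal N with multiple productions, the predict sets of those productions are pairwise disjoint, where PREDICT(N → α) = (FIRST(α) \ {ε}) ∪ (FOLLOW(N) if α ⇒* ε).

Relevant sets:
  FOLLOW(B') = { $, 'g' }

For B:
  PREDICT(B → c E x B B') = { 'c' }
  PREDICT(B → n) = { 'n' }
For B':
  PREDICT(B' → g B) = { 'g' }
  PREDICT(B' → ε) = { $, 'g' }
E has a single production, so nothing to check there.

Conflict found: Predict set conflict for B': { 'g' }
The grammar is NOT LL(1).

Answer: No. Predict set conflict for B': { 'g' }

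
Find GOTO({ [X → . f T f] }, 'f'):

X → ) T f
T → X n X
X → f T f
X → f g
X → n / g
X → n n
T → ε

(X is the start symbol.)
{ [T → . X n X], [T → .], [X → . ) T f], [X → . f T f], [X → . f g], [X → . n / g], [X → . n n], [X → f . T f] }

GOTO(I, 'f') = CLOSURE({ [A → αX.β] : [A → α.Xβ] ∈ I, X = 'f' })

Items with dot before 'f', with the dot advanced:
  [X → . f T f] → [X → f . T f]
Closure of the advanced items:
  [X → f . T f] has the dot before T: add [T → . X n X], [T → .]
  [T → . X n X] has the dot before X: add [X → . ) T f], [X → . f T f], [X → . f g], [X → . n / g], [X → . n n]

GOTO = { [T → . X n X], [T → .], [X → . ) T f], [X → . f T f], [X → . f g], [X → . n / g], [X → . n n], [X → f . T f] }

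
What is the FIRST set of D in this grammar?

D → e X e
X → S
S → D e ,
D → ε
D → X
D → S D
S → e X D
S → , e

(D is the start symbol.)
{ ',', 'e', ε }

FIRST sets of the other non-terminals involved (by the same procedure, iterated to a fixed point):
  FIRST(X) = { ',', 'e' }
  FIRST(S) = { ',', 'e' }

From D → e X e:
  - e is a terminal: add 'e' and stop
From D → ε:
  - ε-production, so ε ∈ FIRST(D)
From D → X:
  - X is a non-terminal: add FIRST(X) \ {ε} = { ',', 'e' }
    X is not nullable, so stop
From D → S D:
  - S is a non-terminal: add FIRST(S) \ {ε} = { ',', 'e' }
    S is not nullable, so stop

Collecting: FIRST(D) = { ',', 'e', ε }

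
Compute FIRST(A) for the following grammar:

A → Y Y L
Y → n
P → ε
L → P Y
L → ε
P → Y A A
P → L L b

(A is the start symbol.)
{ 'n' }

To compute FIRST(A), examine every production with A on the left-hand side, reading each right-hand side left to right until a non-nullable symbol is reached.

FIRST sets of the other non-terminals involved (by the same procedure, iterated to a fixed point):
  FIRST(Y) = { 'n' }

From A → Y Y L:
  - Y is a non-terminal: add FIRST(Y) \ {ε} = { 'n' }
    Y is not nullable, so stop

Collecting: FIRST(A) = { 'n' }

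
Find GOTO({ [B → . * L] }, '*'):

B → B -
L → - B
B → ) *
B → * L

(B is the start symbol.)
{ [B → * . L], [L → . - B] }

GOTO(I, '*') = CLOSURE({ [A → αX.β] : [A → α.Xβ] ∈ I, X = '*' })

Items with dot before '*', with the dot advanced:
  [B → . * L] → [B → * . L]
Closure of the advanced items:
  [B → * . L] has the dot before L: add [L → . - B]

GOTO = { [B → * . L], [L → . - B] }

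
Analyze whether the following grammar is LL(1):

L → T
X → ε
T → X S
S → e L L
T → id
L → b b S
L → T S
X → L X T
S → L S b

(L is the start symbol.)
No. Predict set conflict for L: { 'b' }

A grammar is LL(1) if for each non-terminal N with multiple productions, the predict sets of those productions are pairwise disjoint, where PREDICT(N → α) = (FIRST(α) \ {ε}) ∪ (FOLLOW(N) if α ⇒* ε).

Relevant sets:
  FIRST(T) = { 'b', 'e', 'id' }
  FIRST(L) = { 'b', 'e', 'id' }
  FIRST(X) = { 'b', 'e', 'id', ε }
  FIRST(S) = { 'b', 'e', 'id' }
  FOLLOW(X) = { 'b', 'e', 'id' }

For L:
  PREDICT(L → T) = { 'b', 'e', 'id' }
  PREDICT(L → b b S) = { 'b' }
  PREDICT(L → T S) = { 'b', 'e', 'id' }
For X:
  PREDICT(X → ε) = { 'b', 'e', 'id' }
  PREDICT(X → L X T) = { 'b', 'e', 'id' }
For T:
  PREDICT(T → X S) = { 'b', 'e', 'id' }
  PREDICT(T → id) = { 'id' }
For S:
  PREDICT(S → e L L) = { 'e' }
  PREDICT(S → L S b) = { 'b', 'e', 'id' }

Conflict found: Predict set conflict for L: { 'b' }
The grammar is NOT LL(1).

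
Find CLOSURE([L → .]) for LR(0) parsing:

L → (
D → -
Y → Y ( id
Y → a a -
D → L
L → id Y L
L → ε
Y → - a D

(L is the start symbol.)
{ [L → .] }

Start with: [L → .]
The dot is at the end, so nothing is added.

CLOSURE = { [L → .] }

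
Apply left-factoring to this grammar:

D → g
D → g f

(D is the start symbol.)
D → g D'
D' → ε
D' → f

Left-factoring transforms A → αβ₁ | αβ₂ into A → αA' and A' → β₁ | β₂
(α is the longest common prefix among the alternatives). Repeat until
no nonterminal has two alternatives with a common prefix.

Round 1: D has alternatives sharing prefix 'g'. Introduce D': D → g D'
  Add: D' → ε
  Add: D' → f

No remaining common prefixes — done.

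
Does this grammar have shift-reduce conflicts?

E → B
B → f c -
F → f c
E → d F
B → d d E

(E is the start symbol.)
A shift-reduce conflict occurs when an LR(0) state has both:
  - a complete (reduce) item [A → α .] (dot at the end), and
  - a shift item [B → β . c γ] (dot before a terminal).

Augment with E' → E and build the canonical LR(0) collection (I0 = CLOSURE({[E' → . E]}), then GOTO on every symbol after a dot until no new states appear). It has 12 states:
  I0: { [B → . d d E], [B → . f c -], [E → . B], [E → . d F], [E' → . E] }  — shift
  I1: { [E → B .] }  — reduce
  I2: { [E' → E .] }  — accept
  I3: { [B → d . d E], [E → d . F], [F → . f c] }  — shift
  I4: { [B → f . c -] }  — shift
  I5: { [B → f c . -] }  — shift
  I6: { [B → f c - .] }  — reduce
  I7: { [E → d F .] }  — reduce
  I8: { [B → . d d E], [B → . f c -], [B → d d . E], [E → . B], [E → . d F] }  — shift
  I9: { [F → f . c] }  — shift
  I10: { [F → f c .] }  — reduce
  I11: { [B → d d E .] }  — reduce

No state contains both a complete item and a shift item.

Answer: No shift-reduce conflicts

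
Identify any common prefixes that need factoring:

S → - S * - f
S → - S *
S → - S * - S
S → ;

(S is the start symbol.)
Yes, S has productions with common prefix '- S *'

Left-factoring is needed when two productions for the same non-terminal
share a common prefix on the right-hand side.

Productions for S:
  S → - S * - f
  S → - S *
  S → - S * - S
  S → ;

Found common prefix '- S *' in productions for S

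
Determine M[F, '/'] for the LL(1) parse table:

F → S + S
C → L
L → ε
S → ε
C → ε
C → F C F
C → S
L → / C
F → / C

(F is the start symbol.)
F → / C

To find M[F, '/'], we find productions for F where '/' is in the predict set (PREDICT(N → α) = (FIRST(α) \ {ε}) ∪ (FOLLOW(N) if α ⇒* ε)).

Relevant sets:
  FIRST(S) = { ε }

F → S + S: PREDICT = { '+' }
F → / C: PREDICT = { '/' }
  '/' is in predict set, so this production goes in M[F, '/']

M[F, '/'] = F → / C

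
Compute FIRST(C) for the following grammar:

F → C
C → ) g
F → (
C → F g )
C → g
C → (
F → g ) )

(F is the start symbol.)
To compute FIRST(C), examine every production with C on the left-hand side, reading each right-hand side left to right until a non-nullable symbol is reached.

FIRST sets of the other non-terminals involved (by the same procedure, iterated to a fixed point):
  FIRST(F) = { '(', ')', 'g' }

From C → ) g:
  - ')' is a terminal: add ')' and stop
From C → F g ):
  - F is a non-terminal: add FIRST(F) \ {ε} = { '(', ')', 'g' }
    F is not nullable, so stop
From C → g:
  - g is a terminal: add 'g' and stop
From C → (:
  - '(' is a terminal: add '(' and stop

Collecting: FIRST(C) = { '(', ')', 'g' }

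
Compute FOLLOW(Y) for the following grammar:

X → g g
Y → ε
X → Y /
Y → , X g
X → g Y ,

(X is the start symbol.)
In X → Y /: Y is followed by '/', add FIRST('/') \ {ε} = { '/' }
In X → g Y ,: Y is followed by ',', add FIRST(',') \ {ε} = { ',' }

Taking the union: FOLLOW(Y) = { ',', '/' }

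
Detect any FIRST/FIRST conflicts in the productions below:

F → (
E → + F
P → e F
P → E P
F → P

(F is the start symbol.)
A FIRST/FIRST conflict occurs when two productions N → α and N → β for the same non-terminal have FIRST(α) ∩ FIRST(β) ≠ ∅ (with ε ∈ FIRST of a nullable right-hand side, so two nullable alternatives also conflict).

FIRST sets of the non-terminals at (or reachable through a nullable prefix from) the front of some alternative:
  FIRST(P) = { '+', 'e' }
  FIRST(E) = { '+' }

Productions for F:
  F → (: FIRST = { '(' }
  F → P: FIRST = { '+', 'e' }
Productions for P:
  P → e F: FIRST = { 'e' }
  P → E P: FIRST = { '+' }
E has only one production, so no FIRST/FIRST conflict is possible there.

All alternatives of each non-terminal have pairwise disjoint FIRST sets.

Answer: No FIRST/FIRST conflicts.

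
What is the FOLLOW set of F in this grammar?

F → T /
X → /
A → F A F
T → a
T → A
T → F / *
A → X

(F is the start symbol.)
F is the start symbol, so $ ∈ FOLLOW(F).
In A → F A F: F is followed by A F, add FIRST(A F) \ {ε} = { '/', 'a' }
In A → F A F: F is at the end, add FOLLOW(A)
In T → F / *: F is followed by '/' '*', add FIRST('/' '*') \ {ε} = { '/' }

The FOLLOW sets referred to above (computed the same way, to a fixed point):
  FOLLOW(A) = { '/', 'a' }

Taking the union: FOLLOW(F) = { $, '/', 'a' }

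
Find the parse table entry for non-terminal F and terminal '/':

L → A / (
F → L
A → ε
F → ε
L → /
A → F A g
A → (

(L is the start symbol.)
To find M[F, '/'], we find productions for F where '/' is in the predict set (PREDICT(N → α) = (FIRST(α) \ {ε}) ∪ (FOLLOW(N) if α ⇒* ε)).

Relevant sets:
  FIRST(L) = { '(', '/', 'g' }
  FOLLOW(F) = { '(', '/', 'g' }

F → L: PREDICT = { '(', '/', 'g' }
  '/' is in predict set, so this production goes in M[F, '/']
F → ε: PREDICT = { '(', '/', 'g' }
  '/' is in predict set, so this production goes in M[F, '/']

M[F, '/'] = F → L, F → ε  (a multiply-defined cell — the grammar is not LL(1))

Answer: F → L, F → ε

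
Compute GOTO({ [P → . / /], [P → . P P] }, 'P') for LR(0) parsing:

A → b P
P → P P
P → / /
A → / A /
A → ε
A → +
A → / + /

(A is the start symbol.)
GOTO(I, 'P') = CLOSURE({ [A → αX.β] : [A → α.Xβ] ∈ I, X = 'P' })

Items with dot before 'P', with the dot advanced:
  [P → . P P] → [P → P . P]
Closure of the advanced items:
  [P → P . P] has the dot before P: add [P → . P P], [P → . / /]

GOTO = { [P → . / /], [P → . P P], [P → P . P] }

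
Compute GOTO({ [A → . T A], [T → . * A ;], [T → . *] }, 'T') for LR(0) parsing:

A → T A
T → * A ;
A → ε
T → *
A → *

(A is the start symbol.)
GOTO(I, 'T') = CLOSURE({ [A → αX.β] : [A → α.Xβ] ∈ I, X = 'T' })

Items with dot before 'T', with the dot advanced:
  [A → . T A] → [A → T . A]
Closure of the advanced items:
  [A → T . A] has the dot before A: add [A → . T A], [A → .], [A → . *]
  [A → . T A] has the dot before T: add [T → . * A ;], [T → . *]

GOTO = { [A → . *], [A → . T A], [A → .], [A → T . A], [T → . * A ;], [T → . *] }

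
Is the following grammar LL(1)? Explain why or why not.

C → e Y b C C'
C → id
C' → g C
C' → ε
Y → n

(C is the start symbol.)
A grammar is LL(1) if for each non-terminal N with multiple productions, the predict sets of those productions are pairwise disjoint, where PREDICT(N → α) = (FIRST(α) \ {ε}) ∪ (FOLLOW(N) if α ⇒* ε).

Relevant sets:
  FOLLOW(C') = { $, 'g' }

For C:
  PREDICT(C → e Y b C C') = { 'e' }
  PREDICT(C → id) = { 'id' }
For C':
  PREDICT(C' → g C) = { 'g' }
  PREDICT(C' → ε) = { $, 'g' }
Y has a single production, so nothing to check there.

Conflict found: Predict set conflict for C': { 'g' }
The grammar is NOT LL(1).

Answer: No. Predict set conflict for C': { 'g' }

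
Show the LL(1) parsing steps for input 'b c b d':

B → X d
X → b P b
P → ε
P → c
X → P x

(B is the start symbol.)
Stack is shown with the top on the left.

Stack      Input      Action
----------------------------
B $        b c b d $  output B → X d
X d $      b c b d $  output X → b P b
b P b d $  b c b d $  match 'b'
P b d $    c b d $    output P → c
c b d $    c b d $    match 'c'
b d $      b d $      match 'b'
d $        d $        match 'd'
$          $          accept

The string is accepted.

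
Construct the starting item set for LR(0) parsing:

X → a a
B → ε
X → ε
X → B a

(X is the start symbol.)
{ [B → .], [X → . B a], [X → . a a], [X → .], [X' → . X] }

First, augment the grammar with X' → X
I₀ = CLOSURE({ [X' → . X] }):
  [X' → . X] has the dot before X: add [X → . a a], [X → .], [X → . B a]
  [X → . B a] has the dot before B: add [B → .]
No further items can be added.

I₀ = { [B → .], [X → . B a], [X → . a a], [X → .], [X' → . X] }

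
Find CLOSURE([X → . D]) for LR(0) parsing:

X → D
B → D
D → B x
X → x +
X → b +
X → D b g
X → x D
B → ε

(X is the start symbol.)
To compute CLOSURE, for each item [A → α.Bβ] where B is a non-terminal, add [B → .γ] for all productions B → γ; repeat for the newly added items until nothing changes.

Start with: [X → . D]
  [X → . D] has the dot before D: add [D → . B x]
  [D → . B x] has the dot before B: add [B → . D], [B → .]
No further items can be added.

CLOSURE = { [B → . D], [B → .], [D → . B x], [X → . D] }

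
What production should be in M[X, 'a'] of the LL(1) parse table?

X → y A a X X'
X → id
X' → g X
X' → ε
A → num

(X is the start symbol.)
To find M[X, 'a'], we find productions for X where 'a' is in the predict set (PREDICT(N → α) = (FIRST(α) \ {ε}) ∪ (FOLLOW(N) if α ⇒* ε)).

X → y A a X X': PREDICT = { 'y' }
X → id: PREDICT = { 'id' }

M[X, 'a'] is empty (no production applies)

Answer: Empty (error entry)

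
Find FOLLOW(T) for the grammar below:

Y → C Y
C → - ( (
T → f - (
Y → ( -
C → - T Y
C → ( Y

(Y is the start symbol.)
{ '(', '-' }

In C → - T Y: T is followed by Y, add FIRST(Y) \ {ε} = { '(', '-' }

Taking the union: FOLLOW(T) = { '(', '-' }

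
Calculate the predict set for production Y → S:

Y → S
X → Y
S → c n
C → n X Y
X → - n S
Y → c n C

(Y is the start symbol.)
{ 'c' }

PREDICT(Y → S) = (FIRST(RHS) \ {ε}) ∪ (FOLLOW(Y) if ε ∈ FIRST(RHS), i.e. RHS ⇒* ε)
FIRST(S) = { 'c' }
FIRST(S) = { 'c' }
ε ∉ FIRST(S), so FOLLOW(Y) is not added.
PREDICT(Y → S) = { 'c' }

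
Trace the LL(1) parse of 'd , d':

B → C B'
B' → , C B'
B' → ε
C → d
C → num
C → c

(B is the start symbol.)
LL(1) parsing maintains a stack (initially the start symbol over $) and the input. At each step: if the stack top is a terminal, match it against the current input token; if it is a non-terminal N, replace it with the RHS of M[N, lookahead] (the unique production whose predict set contains the lookahead).

Stack is shown with the top on the left.

Stack     Input    Action
-------------------------
B $       d , d $  output B → C B'
C B' $    d , d $  output C → d
d B' $    d , d $  match 'd'
B' $      , d $    output B' → , C B'
, C B' $  , d $    match ','
C B' $    d $      output C → d
d B' $    d $      match 'd'
B' $      $        output B' → ε
$         $        accept

The string is accepted.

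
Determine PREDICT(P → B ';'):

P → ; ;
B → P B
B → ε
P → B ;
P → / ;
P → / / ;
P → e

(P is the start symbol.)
PREDICT(P → B ';') = (FIRST(RHS) \ {ε}) ∪ (FOLLOW(P) if ε ∈ FIRST(RHS), i.e. RHS ⇒* ε)
FIRST(B) = { '/', ';', 'e', ε }
FIRST(B ';') = { '/', ';', 'e' }
ε ∉ FIRST(B ';'), so FOLLOW(P) is not added.
PREDICT(P → B ';') = { '/', ';', 'e' }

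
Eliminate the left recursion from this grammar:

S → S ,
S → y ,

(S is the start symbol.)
S is directly left-recursive. The standard transformation for
  A → A α₁ | ... | A α_m | β₁ | ... | β_n
is
  A  → β₁ A' | ... | β_n A'
  A' → α₁ A' | ... | α_m A' | ε

S → y , becomes S → y , S'
S → S , becomes S' → , S'
Add S' → ε

Resulting grammar:
S → y , S'
S' → , S'
S' → ε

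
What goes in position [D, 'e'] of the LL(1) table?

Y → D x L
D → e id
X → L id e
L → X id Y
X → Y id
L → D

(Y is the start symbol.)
D → e id

To find M[D, 'e'], we find productions for D where 'e' is in the predict set (PREDICT(N → α) = (FIRST(α) \ {ε}) ∪ (FOLLOW(N) if α ⇒* ε)).

D → e id: PREDICT = { 'e' }
  'e' is in predict set, so this production goes in M[D, 'e']

M[D, 'e'] = D → e id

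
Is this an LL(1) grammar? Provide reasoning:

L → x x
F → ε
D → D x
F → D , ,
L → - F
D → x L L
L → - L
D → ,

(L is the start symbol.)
No. Predict set conflict for L: { '-' }

Relevant sets:
  FIRST(D) = { ',', 'x' }
  FOLLOW(F) = { $, ',', '-', 'x' }

For L:
  PREDICT(L → x x) = { 'x' }
  PREDICT(L → '-' F) = { '-' }
  PREDICT(L → '-' L) = { '-' }
For F:
  PREDICT(F → ε) = { $, ',', '-', 'x' }
  PREDICT(F → D ',' ',') = { ',', 'x' }
For D:
  PREDICT(D → D x) = { ',', 'x' }
  PREDICT(D → x L L) = { 'x' }
  PREDICT(D → ',') = { ',' }

Conflict found: Predict set conflict for L: { '-' }
The grammar is NOT LL(1).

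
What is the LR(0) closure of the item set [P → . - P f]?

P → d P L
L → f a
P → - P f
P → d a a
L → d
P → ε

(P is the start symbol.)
{ [P → . - P f] }

To compute CLOSURE, for each item [A → α.Bβ] where B is a non-terminal, add [B → .γ] for all productions B → γ; repeat for the newly added items until nothing changes.

Start with: [P → . - P f]
The dot precedes the terminal '-', so nothing is added.

CLOSURE = { [P → . - P f] }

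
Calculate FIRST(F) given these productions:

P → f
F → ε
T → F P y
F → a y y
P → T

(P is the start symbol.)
To compute FIRST(F), examine every production with F on the left-hand side, reading each right-hand side left to right until a non-nullable symbol is reached.

From F → ε:
  - ε-production, so ε ∈ FIRST(F)
From F → a y y:
  - a is a terminal: add 'a' and stop

Collecting: FIRST(F) = { 'a', ε }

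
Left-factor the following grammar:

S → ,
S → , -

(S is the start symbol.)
Left-factoring transforms A → αβ₁ | αβ₂ into A → αA' and A' → β₁ | β₂
(α is the longest common prefix among the alternatives). Repeat until
no nonterminal has two alternatives with a common prefix.

Round 1: S has alternatives sharing prefix ','. Introduce S': S → , S'
  Add: S' → ε
  Add: S' → -

No remaining common prefixes — done.

Resulting grammar:
S → , S'
S' → ε
S' → -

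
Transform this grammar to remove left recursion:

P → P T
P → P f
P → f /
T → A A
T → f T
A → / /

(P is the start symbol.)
P → f / P'
P' → T P'
P' → f P'
P' → ε
T → A A
T → f T
A → / /

P is directly left-recursive. The standard transformation for
  A → A α₁ | ... | A α_m | β₁ | ... | β_n
is
  A  → β₁ A' | ... | β_n A'
  A' → α₁ A' | ... | α_m A' | ε

P → f / becomes P → f / P'
P → P T becomes P' → T P'
P → P f becomes P' → f P'
Add P' → ε

Productions for other non-terminals are unchanged:
  T → A A
  T → f T
  A → / /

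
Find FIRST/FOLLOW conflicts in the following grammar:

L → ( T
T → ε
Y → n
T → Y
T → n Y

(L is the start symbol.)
A FIRST/FOLLOW conflict occurs when a non-terminal N has a nullable alternative N → β (β ⇒* ε) and another alternative N → α with FIRST(α) ∩ FOLLOW(N) ≠ ∅: on such a lookahead the parser cannot decide between expanding α and letting N vanish via β.

Nullable non-terminals: T.
FIRST sets used below: FIRST(Y) = { 'n' }

T: nullable alternative(s) T → ε; FOLLOW(T) = { $ }
  T → ε: FIRST \ {ε} = { } — this is the only nullable alternative, skip
  T → Y: FIRST \ {ε} = { 'n' } — disjoint from FOLLOW(T)
  T → n Y: FIRST \ {ε} = { 'n' } — disjoint from FOLLOW(T)

L, Y have no nullable alternative, so no FIRST/FOLLOW check is needed there.

No FIRST/FOLLOW conflicts found.

Answer: No FIRST/FOLLOW conflicts.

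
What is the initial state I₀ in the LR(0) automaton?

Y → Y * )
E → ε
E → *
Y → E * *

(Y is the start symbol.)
{ [E → . *], [E → .], [Y → . E * *], [Y → . Y * )], [Y' → . Y] }

First, augment the grammar with Y' → Y
I₀ = CLOSURE({ [Y' → . Y] }):
  [Y' → . Y] has the dot before Y: add [Y → . Y * )], [Y → . E * *]
  [Y → . E * *] has the dot before E: add [E → .], [E → . *]
No further items can be added.

I₀ = { [E → . *], [E → .], [Y → . E * *], [Y → . Y * )], [Y' → . Y] }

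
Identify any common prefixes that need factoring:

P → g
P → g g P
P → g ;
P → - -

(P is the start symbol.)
Left-factoring is needed when two productions for the same non-terminal
share a common prefix on the right-hand side.

Productions for P:
  P → g
  P → g g P
  P → g ;
  P → - -

Found common prefix 'g' in productions for P

Answer: Yes, P has productions with common prefix 'g'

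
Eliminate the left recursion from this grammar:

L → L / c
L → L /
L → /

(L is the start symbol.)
L is directly left-recursive. The standard transformation for
  A → A α₁ | ... | A α_m | β₁ | ... | β_n
is
  A  → β₁ A' | ... | β_n A'
  A' → α₁ A' | ... | α_m A' | ε

L → / becomes L → / L'
L → L / c becomes L' → / c L'
L → L / becomes L' → / L'
Add L' → ε

Resulting grammar:
L → / L'
L' → / c L'
L' → / L'
L' → ε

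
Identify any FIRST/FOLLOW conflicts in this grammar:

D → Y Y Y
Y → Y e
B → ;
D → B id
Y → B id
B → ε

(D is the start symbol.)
No FIRST/FOLLOW conflicts.

Nullable non-terminals: B.

B: nullable alternative(s) B → ε; FOLLOW(B) = { 'id' }
  B → ;: FIRST \ {ε} = { ';' } — disjoint from FOLLOW(B)
  B → ε: FIRST \ {ε} = { } — this is the only nullable alternative, skip

D, Y have no nullable alternative, so no FIRST/FOLLOW check is needed there.

No FIRST/FOLLOW conflicts found.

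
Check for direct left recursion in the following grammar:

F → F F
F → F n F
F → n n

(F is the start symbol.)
Yes, F is left-recursive

F → F F: LEFT RECURSIVE (starts with F)
F → F n F: LEFT RECURSIVE (starts with F)
F → n n: starts with n

The grammar has direct left recursion on: F.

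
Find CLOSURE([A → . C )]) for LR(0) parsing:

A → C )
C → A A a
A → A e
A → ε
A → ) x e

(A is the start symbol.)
Start with: [A → . C )]
  [A → . C )] has the dot before C: add [C → . A A a]
  [C → . A A a] has the dot before A: add [A → . A e], [A → .], [A → . ) x e]
No further items can be added.

CLOSURE = { [A → . ) x e], [A → . A e], [A → . C )], [A → .], [C → . A A a] }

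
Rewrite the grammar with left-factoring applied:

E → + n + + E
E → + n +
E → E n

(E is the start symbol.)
E → + n + E'
E' → + E
E' → ε
E → E n

Left-factoring transforms A → αβ₁ | αβ₂ into A → αA' and A' → β₁ | β₂
(α is the longest common prefix among the alternatives). Repeat until
no nonterminal has two alternatives with a common prefix.

Round 1: E has alternatives sharing prefix '+ n +'. Introduce E': E → + n + E'
  Add: E' → + E
  Add: E' → ε

No remaining common prefixes — done.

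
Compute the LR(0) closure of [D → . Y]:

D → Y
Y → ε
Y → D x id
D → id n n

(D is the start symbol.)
To compute CLOSURE, for each item [A → α.Bβ] where B is a non-terminal, add [B → .γ] for all productions B → γ; repeat for the newly added items until nothing changes.

Start with: [D → . Y]
  [D → . Y] has the dot before Y: add [Y → .], [Y → . D x id]
  [Y → . D x id] has the dot before D: add [D → . id n n]
No further items can be added.

CLOSURE = { [D → . Y], [D → . id n n], [Y → . D x id], [Y → .] }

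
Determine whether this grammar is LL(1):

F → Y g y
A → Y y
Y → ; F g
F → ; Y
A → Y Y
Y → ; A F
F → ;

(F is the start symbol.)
No. Predict set conflict for F: { ';' }

A grammar is LL(1) if for each non-terminal N with multiple productions, the predict sets of those productions are pairwise disjoint, where PREDICT(N → α) = (FIRST(α) \ {ε}) ∪ (FOLLOW(N) if α ⇒* ε).

Relevant sets:
  FIRST(Y) = { ';' }

For F:
  PREDICT(F → Y g y) = { ';' }
  PREDICT(F → ';' Y) = { ';' }
  PREDICT(F → ';') = { ';' }
For A:
  PREDICT(A → Y y) = { ';' }
  PREDICT(A → Y Y) = { ';' }
For Y:
  PREDICT(Y → ';' F g) = { ';' }
  PREDICT(Y → ';' A F) = { ';' }

Conflict found: Predict set conflict for F: { ';' }
The grammar is NOT LL(1).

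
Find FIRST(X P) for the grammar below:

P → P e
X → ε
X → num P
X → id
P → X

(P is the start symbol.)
FIRST sets of the non-terminals involved (from the grammar, by fixed-point iteration):
  FIRST(X) = { 'id', 'num', ε }
  FIRST(P) = { 'e', 'id', 'num', ε }

To compute FIRST(X P), process the symbols left to right:
Symbol X is a non-terminal. Add FIRST(X) \ {ε} = { 'id', 'num' }
X is nullable (ε ∈ FIRST(X)), continue to the next symbol.
Symbol P is a non-terminal. Add FIRST(P) \ {ε} = { 'e', 'id', 'num' }
P is nullable (ε ∈ FIRST(P)), continue to the next symbol.
All symbols are nullable, so ε is in the result.
FIRST(X P) = { 'e', 'id', 'num', ε }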